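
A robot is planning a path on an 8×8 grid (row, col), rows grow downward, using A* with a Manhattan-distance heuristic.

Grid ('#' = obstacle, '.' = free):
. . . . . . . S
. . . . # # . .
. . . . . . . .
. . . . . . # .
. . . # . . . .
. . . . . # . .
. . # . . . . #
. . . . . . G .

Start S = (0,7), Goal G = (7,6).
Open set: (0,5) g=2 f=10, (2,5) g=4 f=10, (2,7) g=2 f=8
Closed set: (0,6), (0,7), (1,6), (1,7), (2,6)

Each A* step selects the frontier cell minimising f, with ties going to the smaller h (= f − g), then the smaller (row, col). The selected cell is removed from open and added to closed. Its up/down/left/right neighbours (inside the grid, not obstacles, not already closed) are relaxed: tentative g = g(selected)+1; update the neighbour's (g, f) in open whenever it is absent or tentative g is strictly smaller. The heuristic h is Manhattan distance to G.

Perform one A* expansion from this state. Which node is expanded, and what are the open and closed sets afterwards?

expanded=(2,7); open=[(0,5) g=2 f=10, (2,5) g=4 f=10, (3,7) g=3 f=8]; closed=[(0,6), (0,7), (1,6), (1,7), (2,6), (2,7)]

step 1: expand (2,7) (f=8, h=6) → closed; open now [(0,5) g=2 f=10, (2,5) g=4 f=10, (3,7) g=3 f=8]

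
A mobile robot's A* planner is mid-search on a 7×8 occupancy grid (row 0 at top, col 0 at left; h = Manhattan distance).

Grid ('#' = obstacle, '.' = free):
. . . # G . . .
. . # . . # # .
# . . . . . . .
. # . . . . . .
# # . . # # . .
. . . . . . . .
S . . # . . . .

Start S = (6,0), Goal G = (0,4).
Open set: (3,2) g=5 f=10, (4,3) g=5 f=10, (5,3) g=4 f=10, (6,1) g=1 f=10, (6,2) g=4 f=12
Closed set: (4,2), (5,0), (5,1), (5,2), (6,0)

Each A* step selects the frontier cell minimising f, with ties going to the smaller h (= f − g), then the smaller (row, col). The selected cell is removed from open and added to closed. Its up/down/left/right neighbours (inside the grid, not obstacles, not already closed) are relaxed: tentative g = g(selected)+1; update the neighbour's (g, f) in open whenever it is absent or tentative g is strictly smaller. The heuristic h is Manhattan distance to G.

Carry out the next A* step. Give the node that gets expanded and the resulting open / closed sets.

expanded=(3,2); open=[(2,2) g=6 f=10, (3,3) g=6 f=10, (4,3) g=5 f=10, (5,3) g=4 f=10, (6,1) g=1 f=10, (6,2) g=4 f=12]; closed=[(3,2), (4,2), (5,0), (5,1), (5,2), (6,0)]

step 1: expand (3,2) (f=10, h=5) → closed; open now [(2,2) g=6 f=10, (3,3) g=6 f=10, (4,3) g=5 f=10, (5,3) g=4 f=10, (6,1) g=1 f=10, (6,2) g=4 f=12]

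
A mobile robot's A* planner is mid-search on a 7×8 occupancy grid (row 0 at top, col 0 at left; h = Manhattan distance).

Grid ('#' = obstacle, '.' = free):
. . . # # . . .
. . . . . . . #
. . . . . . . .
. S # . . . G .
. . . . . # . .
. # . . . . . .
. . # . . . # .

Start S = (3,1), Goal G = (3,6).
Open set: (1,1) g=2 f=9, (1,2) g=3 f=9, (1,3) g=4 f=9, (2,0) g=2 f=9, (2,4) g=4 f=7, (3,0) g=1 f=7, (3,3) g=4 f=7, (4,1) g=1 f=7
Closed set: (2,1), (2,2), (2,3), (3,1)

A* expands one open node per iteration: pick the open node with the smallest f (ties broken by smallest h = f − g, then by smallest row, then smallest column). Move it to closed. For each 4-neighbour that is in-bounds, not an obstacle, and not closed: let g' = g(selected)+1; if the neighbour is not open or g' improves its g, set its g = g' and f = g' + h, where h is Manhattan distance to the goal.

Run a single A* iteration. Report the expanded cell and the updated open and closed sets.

step 1: expand (2,4) (f=7, h=3) → closed; open now [(1,1) g=2 f=9, (1,2) g=3 f=9, (1,3) g=4 f=9, (1,4) g=5 f=9, (2,0) g=2 f=9, (2,5) g=5 f=7, (3,0) g=1 f=7, (3,3) g=4 f=7, (3,4) g=5 f=7, (4,1) g=1 f=7]

expanded=(2,4); open=[(1,1) g=2 f=9, (1,2) g=3 f=9, (1,3) g=4 f=9, (1,4) g=5 f=9, (2,0) g=2 f=9, (2,5) g=5 f=7, (3,0) g=1 f=7, (3,3) g=4 f=7, (3,4) g=5 f=7, (4,1) g=1 f=7]; closed=[(2,1), (2,2), (2,3), (2,4), (3,1)]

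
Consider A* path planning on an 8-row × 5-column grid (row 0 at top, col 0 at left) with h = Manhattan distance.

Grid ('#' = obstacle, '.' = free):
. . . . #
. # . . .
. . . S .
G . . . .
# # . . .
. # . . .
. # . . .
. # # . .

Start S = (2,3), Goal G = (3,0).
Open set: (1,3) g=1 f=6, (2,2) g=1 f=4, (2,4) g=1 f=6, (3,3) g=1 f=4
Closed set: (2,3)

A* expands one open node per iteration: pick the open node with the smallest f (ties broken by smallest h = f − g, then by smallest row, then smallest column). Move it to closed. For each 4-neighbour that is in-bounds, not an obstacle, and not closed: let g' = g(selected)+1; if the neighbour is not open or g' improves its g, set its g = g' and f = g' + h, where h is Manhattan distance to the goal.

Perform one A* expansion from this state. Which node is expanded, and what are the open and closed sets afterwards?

step 1: expand (2,2) (f=4, h=3) → closed; open now [(1,2) g=2 f=6, (1,3) g=1 f=6, (2,1) g=2 f=4, (2,4) g=1 f=6, (3,2) g=2 f=4, (3,3) g=1 f=4]

expanded=(2,2); open=[(1,2) g=2 f=6, (1,3) g=1 f=6, (2,1) g=2 f=4, (2,4) g=1 f=6, (3,2) g=2 f=4, (3,3) g=1 f=4]; closed=[(2,2), (2,3)]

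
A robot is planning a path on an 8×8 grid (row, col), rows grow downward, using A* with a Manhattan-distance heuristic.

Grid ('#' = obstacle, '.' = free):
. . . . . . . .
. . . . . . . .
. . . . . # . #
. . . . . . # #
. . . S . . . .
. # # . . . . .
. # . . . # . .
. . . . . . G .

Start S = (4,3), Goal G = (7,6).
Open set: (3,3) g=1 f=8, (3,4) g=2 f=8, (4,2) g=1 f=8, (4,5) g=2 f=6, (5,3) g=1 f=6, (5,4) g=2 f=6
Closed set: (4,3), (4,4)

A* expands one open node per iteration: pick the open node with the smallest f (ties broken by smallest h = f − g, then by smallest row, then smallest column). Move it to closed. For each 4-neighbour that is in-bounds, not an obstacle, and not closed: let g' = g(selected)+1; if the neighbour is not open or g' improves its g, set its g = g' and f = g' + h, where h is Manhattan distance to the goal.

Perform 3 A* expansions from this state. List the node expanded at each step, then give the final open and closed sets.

order=[(4,5) → (4,6) → (5,6)]; open=[(3,3) g=1 f=8, (3,4) g=2 f=8, (3,5) g=3 f=8, (4,2) g=1 f=8, (4,7) g=4 f=8, (5,3) g=1 f=6, (5,4) g=2 f=6, (5,5) g=3 f=6, (5,7) g=5 f=8, (6,6) g=5 f=6]; closed=[(4,3), (4,4), (4,5), (4,6), (5,6)]

step 1: expand (4,5) (f=6, h=4) → closed; open now [(3,3) g=1 f=8, (3,4) g=2 f=8, (3,5) g=3 f=8, (4,2) g=1 f=8, (4,6) g=3 f=6, (5,3) g=1 f=6, (5,4) g=2 f=6, (5,5) g=3 f=6]
step 2: expand (4,6) (f=6, h=3) → closed; open now [(3,3) g=1 f=8, (3,4) g=2 f=8, (3,5) g=3 f=8, (4,2) g=1 f=8, (4,7) g=4 f=8, (5,3) g=1 f=6, (5,4) g=2 f=6, (5,5) g=3 f=6, (5,6) g=4 f=6]
step 3: expand (5,6) (f=6, h=2) → closed; open now [(3,3) g=1 f=8, (3,4) g=2 f=8, (3,5) g=3 f=8, (4,2) g=1 f=8, (4,7) g=4 f=8, (5,3) g=1 f=6, (5,4) g=2 f=6, (5,5) g=3 f=6, (5,7) g=5 f=8, (6,6) g=5 f=6]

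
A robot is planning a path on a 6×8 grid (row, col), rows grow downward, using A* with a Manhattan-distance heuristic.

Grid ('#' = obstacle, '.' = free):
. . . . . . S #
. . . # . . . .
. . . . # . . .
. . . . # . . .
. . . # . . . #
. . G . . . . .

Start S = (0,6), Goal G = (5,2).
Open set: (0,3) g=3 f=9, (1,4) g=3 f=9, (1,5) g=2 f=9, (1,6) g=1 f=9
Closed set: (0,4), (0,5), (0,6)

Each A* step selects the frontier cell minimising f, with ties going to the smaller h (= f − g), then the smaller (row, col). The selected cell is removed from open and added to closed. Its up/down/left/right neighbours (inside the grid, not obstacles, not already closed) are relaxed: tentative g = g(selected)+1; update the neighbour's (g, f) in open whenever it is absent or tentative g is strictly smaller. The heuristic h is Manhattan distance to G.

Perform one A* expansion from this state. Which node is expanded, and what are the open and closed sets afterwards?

expanded=(0,3); open=[(0,2) g=4 f=9, (1,4) g=3 f=9, (1,5) g=2 f=9, (1,6) g=1 f=9]; closed=[(0,3), (0,4), (0,5), (0,6)]

step 1: expand (0,3) (f=9, h=6) → closed; open now [(0,2) g=4 f=9, (1,4) g=3 f=9, (1,5) g=2 f=9, (1,6) g=1 f=9]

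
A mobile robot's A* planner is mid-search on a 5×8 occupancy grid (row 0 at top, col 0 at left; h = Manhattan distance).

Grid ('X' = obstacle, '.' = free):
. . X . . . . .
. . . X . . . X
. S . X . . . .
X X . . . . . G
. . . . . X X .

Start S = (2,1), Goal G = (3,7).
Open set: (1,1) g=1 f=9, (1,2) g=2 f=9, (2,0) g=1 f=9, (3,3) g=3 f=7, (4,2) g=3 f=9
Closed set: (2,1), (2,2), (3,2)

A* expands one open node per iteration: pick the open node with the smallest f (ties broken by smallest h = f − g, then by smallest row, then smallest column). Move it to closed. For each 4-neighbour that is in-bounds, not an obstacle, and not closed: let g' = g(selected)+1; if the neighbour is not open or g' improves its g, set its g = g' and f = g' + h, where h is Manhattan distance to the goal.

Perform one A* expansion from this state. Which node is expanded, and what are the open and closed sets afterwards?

expanded=(3,3); open=[(1,1) g=1 f=9, (1,2) g=2 f=9, (2,0) g=1 f=9, (3,4) g=4 f=7, (4,2) g=3 f=9, (4,3) g=4 f=9]; closed=[(2,1), (2,2), (3,2), (3,3)]

step 1: expand (3,3) (f=7, h=4) → closed; open now [(1,1) g=1 f=9, (1,2) g=2 f=9, (2,0) g=1 f=9, (3,4) g=4 f=7, (4,2) g=3 f=9, (4,3) g=4 f=9]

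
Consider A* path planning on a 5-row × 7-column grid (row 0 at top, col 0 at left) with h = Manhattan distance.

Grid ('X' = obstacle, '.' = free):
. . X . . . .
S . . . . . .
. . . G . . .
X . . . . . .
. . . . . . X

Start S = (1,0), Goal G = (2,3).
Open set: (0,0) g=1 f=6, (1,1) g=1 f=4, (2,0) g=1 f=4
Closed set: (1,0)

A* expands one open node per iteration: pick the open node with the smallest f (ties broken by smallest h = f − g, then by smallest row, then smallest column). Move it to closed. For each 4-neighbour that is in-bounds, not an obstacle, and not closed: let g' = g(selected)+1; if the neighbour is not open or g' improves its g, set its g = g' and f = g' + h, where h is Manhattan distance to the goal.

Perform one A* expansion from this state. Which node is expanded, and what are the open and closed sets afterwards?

step 1: expand (1,1) (f=4, h=3) → closed; open now [(0,0) g=1 f=6, (0,1) g=2 f=6, (1,2) g=2 f=4, (2,0) g=1 f=4, (2,1) g=2 f=4]

expanded=(1,1); open=[(0,0) g=1 f=6, (0,1) g=2 f=6, (1,2) g=2 f=4, (2,0) g=1 f=4, (2,1) g=2 f=4]; closed=[(1,0), (1,1)]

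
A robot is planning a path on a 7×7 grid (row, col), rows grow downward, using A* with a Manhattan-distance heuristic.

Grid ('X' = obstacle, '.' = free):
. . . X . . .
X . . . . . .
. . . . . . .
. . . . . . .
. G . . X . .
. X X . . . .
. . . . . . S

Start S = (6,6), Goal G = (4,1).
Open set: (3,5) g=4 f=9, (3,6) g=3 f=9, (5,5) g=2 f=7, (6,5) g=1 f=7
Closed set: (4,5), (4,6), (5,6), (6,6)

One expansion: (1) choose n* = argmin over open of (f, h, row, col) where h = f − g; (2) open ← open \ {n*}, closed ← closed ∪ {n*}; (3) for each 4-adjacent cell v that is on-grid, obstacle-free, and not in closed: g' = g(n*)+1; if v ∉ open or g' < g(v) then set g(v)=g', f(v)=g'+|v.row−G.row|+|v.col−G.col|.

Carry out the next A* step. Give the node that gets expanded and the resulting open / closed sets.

step 1: expand (5,5) (f=7, h=5) → closed; open now [(3,5) g=4 f=9, (3,6) g=3 f=9, (5,4) g=3 f=7, (6,5) g=1 f=7]

expanded=(5,5); open=[(3,5) g=4 f=9, (3,6) g=3 f=9, (5,4) g=3 f=7, (6,5) g=1 f=7]; closed=[(4,5), (4,6), (5,5), (5,6), (6,6)]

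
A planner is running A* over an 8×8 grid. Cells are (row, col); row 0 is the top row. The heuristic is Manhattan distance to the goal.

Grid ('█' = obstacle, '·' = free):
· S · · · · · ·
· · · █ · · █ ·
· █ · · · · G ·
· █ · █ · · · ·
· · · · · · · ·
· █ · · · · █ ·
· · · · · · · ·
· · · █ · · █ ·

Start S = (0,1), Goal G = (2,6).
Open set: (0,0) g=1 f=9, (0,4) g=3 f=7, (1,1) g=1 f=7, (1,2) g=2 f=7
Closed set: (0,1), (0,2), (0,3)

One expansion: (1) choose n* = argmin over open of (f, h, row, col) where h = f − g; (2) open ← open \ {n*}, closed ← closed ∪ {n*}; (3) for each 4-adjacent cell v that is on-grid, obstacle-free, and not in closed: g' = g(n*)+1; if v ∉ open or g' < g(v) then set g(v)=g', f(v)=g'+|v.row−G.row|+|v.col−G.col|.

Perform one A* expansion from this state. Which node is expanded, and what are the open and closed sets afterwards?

expanded=(0,4); open=[(0,0) g=1 f=9, (0,5) g=4 f=7, (1,1) g=1 f=7, (1,2) g=2 f=7, (1,4) g=4 f=7]; closed=[(0,1), (0,2), (0,3), (0,4)]

step 1: expand (0,4) (f=7, h=4) → closed; open now [(0,0) g=1 f=9, (0,5) g=4 f=7, (1,1) g=1 f=7, (1,2) g=2 f=7, (1,4) g=4 f=7]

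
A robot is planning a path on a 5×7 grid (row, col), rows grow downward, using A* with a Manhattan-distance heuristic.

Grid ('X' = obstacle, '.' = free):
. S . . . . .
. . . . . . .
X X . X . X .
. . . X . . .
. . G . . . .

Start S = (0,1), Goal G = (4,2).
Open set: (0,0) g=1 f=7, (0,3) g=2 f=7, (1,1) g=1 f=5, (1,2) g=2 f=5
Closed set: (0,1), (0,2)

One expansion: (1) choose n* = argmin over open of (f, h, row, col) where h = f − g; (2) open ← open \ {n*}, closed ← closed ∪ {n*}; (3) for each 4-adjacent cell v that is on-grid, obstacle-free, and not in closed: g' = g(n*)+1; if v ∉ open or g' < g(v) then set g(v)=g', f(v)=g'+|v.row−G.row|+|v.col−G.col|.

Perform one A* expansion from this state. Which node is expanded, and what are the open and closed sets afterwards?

expanded=(1,2); open=[(0,0) g=1 f=7, (0,3) g=2 f=7, (1,1) g=1 f=5, (1,3) g=3 f=7, (2,2) g=3 f=5]; closed=[(0,1), (0,2), (1,2)]

step 1: expand (1,2) (f=5, h=3) → closed; open now [(0,0) g=1 f=7, (0,3) g=2 f=7, (1,1) g=1 f=5, (1,3) g=3 f=7, (2,2) g=3 f=5]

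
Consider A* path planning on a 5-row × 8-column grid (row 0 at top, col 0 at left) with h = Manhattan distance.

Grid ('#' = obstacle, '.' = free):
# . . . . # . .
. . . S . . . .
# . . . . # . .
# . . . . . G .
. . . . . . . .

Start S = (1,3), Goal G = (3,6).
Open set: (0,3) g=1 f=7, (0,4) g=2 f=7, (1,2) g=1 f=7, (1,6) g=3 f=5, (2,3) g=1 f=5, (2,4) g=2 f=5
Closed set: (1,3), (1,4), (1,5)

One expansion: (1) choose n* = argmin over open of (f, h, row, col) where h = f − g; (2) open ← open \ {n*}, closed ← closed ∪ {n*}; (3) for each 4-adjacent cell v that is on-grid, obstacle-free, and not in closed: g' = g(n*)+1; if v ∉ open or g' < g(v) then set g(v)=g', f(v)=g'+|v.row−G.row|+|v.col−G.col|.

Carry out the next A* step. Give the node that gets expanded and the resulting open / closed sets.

step 1: expand (1,6) (f=5, h=2) → closed; open now [(0,3) g=1 f=7, (0,4) g=2 f=7, (0,6) g=4 f=7, (1,2) g=1 f=7, (1,7) g=4 f=7, (2,3) g=1 f=5, (2,4) g=2 f=5, (2,6) g=4 f=5]

expanded=(1,6); open=[(0,3) g=1 f=7, (0,4) g=2 f=7, (0,6) g=4 f=7, (1,2) g=1 f=7, (1,7) g=4 f=7, (2,3) g=1 f=5, (2,4) g=2 f=5, (2,6) g=4 f=5]; closed=[(1,3), (1,4), (1,5), (1,6)]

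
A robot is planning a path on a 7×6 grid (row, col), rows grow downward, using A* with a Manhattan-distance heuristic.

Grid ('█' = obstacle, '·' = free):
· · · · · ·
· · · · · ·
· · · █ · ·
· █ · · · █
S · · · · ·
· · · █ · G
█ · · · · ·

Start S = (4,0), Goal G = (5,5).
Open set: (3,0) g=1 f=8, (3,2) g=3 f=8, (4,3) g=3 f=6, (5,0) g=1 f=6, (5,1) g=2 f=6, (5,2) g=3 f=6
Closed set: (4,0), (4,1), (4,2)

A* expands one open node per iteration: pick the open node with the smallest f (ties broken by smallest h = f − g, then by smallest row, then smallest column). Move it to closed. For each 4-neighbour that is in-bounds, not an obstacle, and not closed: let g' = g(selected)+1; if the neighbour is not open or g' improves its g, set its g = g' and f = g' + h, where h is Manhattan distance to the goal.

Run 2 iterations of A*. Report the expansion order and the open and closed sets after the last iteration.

order=[(4,3) → (4,4)]; open=[(3,0) g=1 f=8, (3,2) g=3 f=8, (3,3) g=4 f=8, (3,4) g=5 f=8, (4,5) g=5 f=6, (5,0) g=1 f=6, (5,1) g=2 f=6, (5,2) g=3 f=6, (5,4) g=5 f=6]; closed=[(4,0), (4,1), (4,2), (4,3), (4,4)]

step 1: expand (4,3) (f=6, h=3) → closed; open now [(3,0) g=1 f=8, (3,2) g=3 f=8, (3,3) g=4 f=8, (4,4) g=4 f=6, (5,0) g=1 f=6, (5,1) g=2 f=6, (5,2) g=3 f=6]
step 2: expand (4,4) (f=6, h=2) → closed; open now [(3,0) g=1 f=8, (3,2) g=3 f=8, (3,3) g=4 f=8, (3,4) g=5 f=8, (4,5) g=5 f=6, (5,0) g=1 f=6, (5,1) g=2 f=6, (5,2) g=3 f=6, (5,4) g=5 f=6]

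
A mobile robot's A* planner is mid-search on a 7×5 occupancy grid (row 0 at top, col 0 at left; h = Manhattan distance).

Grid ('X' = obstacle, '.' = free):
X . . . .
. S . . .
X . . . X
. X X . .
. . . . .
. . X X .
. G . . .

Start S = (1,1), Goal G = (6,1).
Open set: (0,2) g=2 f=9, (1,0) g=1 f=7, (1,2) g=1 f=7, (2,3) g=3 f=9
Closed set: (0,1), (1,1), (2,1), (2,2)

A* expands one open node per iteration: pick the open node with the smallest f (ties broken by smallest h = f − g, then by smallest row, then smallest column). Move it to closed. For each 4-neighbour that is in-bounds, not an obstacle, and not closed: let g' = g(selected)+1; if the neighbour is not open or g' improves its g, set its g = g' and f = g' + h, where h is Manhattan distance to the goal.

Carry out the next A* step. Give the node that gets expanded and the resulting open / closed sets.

expanded=(1,0); open=[(0,2) g=2 f=9, (1,2) g=1 f=7, (2,3) g=3 f=9]; closed=[(0,1), (1,0), (1,1), (2,1), (2,2)]

step 1: expand (1,0) (f=7, h=6) → closed; open now [(0,2) g=2 f=9, (1,2) g=1 f=7, (2,3) g=3 f=9]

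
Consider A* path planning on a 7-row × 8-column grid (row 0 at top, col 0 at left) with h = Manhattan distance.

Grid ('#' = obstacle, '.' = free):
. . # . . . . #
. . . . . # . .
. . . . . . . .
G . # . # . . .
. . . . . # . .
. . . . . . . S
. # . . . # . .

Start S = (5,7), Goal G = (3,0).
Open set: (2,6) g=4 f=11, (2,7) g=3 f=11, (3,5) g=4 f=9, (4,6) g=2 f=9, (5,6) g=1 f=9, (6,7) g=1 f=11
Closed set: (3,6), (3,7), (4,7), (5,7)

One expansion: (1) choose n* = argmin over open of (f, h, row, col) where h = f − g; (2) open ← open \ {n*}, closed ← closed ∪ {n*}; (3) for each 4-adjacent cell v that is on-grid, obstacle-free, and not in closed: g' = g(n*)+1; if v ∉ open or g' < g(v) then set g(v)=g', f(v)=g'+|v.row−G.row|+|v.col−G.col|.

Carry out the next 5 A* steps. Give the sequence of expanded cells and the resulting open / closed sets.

step 1: expand (3,5) (f=9, h=5) → closed; open now [(2,5) g=5 f=11, (2,6) g=4 f=11, (2,7) g=3 f=11, (4,6) g=2 f=9, (5,6) g=1 f=9, (6,7) g=1 f=11]
step 2: expand (4,6) (f=9, h=7) → closed; open now [(2,5) g=5 f=11, (2,6) g=4 f=11, (2,7) g=3 f=11, (5,6) g=1 f=9, (6,7) g=1 f=11]
step 3: expand (5,6) (f=9, h=8) → closed; open now [(2,5) g=5 f=11, (2,6) g=4 f=11, (2,7) g=3 f=11, (5,5) g=2 f=9, (6,6) g=2 f=11, (6,7) g=1 f=11]
step 4: expand (5,5) (f=9, h=7) → closed; open now [(2,5) g=5 f=11, (2,6) g=4 f=11, (2,7) g=3 f=11, (5,4) g=3 f=9, (6,6) g=2 f=11, (6,7) g=1 f=11]
step 5: expand (5,4) (f=9, h=6) → closed; open now [(2,5) g=5 f=11, (2,6) g=4 f=11, (2,7) g=3 f=11, (4,4) g=4 f=9, (5,3) g=4 f=9, (6,4) g=4 f=11, (6,6) g=2 f=11, (6,7) g=1 f=11]

order=[(3,5) → (4,6) → (5,6) → (5,5) → (5,4)]; open=[(2,5) g=5 f=11, (2,6) g=4 f=11, (2,7) g=3 f=11, (4,4) g=4 f=9, (5,3) g=4 f=9, (6,4) g=4 f=11, (6,6) g=2 f=11, (6,7) g=1 f=11]; closed=[(3,5), (3,6), (3,7), (4,6), (4,7), (5,4), (5,5), (5,6), (5,7)]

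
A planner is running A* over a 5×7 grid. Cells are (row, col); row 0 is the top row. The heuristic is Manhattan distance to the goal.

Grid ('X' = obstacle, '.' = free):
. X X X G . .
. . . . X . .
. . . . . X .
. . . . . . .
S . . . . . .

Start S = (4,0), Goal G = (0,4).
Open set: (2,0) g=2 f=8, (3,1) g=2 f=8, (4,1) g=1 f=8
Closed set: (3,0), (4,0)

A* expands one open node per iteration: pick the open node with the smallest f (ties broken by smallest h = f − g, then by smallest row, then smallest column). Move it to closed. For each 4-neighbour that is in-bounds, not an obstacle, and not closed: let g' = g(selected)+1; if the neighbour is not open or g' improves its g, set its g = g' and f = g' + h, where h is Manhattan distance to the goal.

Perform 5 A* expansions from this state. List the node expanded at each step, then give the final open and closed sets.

step 1: expand (2,0) (f=8, h=6) → closed; open now [(1,0) g=3 f=8, (2,1) g=3 f=8, (3,1) g=2 f=8, (4,1) g=1 f=8]
step 2: expand (1,0) (f=8, h=5) → closed; open now [(0,0) g=4 f=8, (1,1) g=4 f=8, (2,1) g=3 f=8, (3,1) g=2 f=8, (4,1) g=1 f=8]
step 3: expand (0,0) (f=8, h=4) → closed; open now [(1,1) g=4 f=8, (2,1) g=3 f=8, (3,1) g=2 f=8, (4,1) g=1 f=8]
step 4: expand (1,1) (f=8, h=4) → closed; open now [(1,2) g=5 f=8, (2,1) g=3 f=8, (3,1) g=2 f=8, (4,1) g=1 f=8]
step 5: expand (1,2) (f=8, h=3) → closed; open now [(1,3) g=6 f=8, (2,1) g=3 f=8, (2,2) g=6 f=10, (3,1) g=2 f=8, (4,1) g=1 f=8]

order=[(2,0) → (1,0) → (0,0) → (1,1) → (1,2)]; open=[(1,3) g=6 f=8, (2,1) g=3 f=8, (2,2) g=6 f=10, (3,1) g=2 f=8, (4,1) g=1 f=8]; closed=[(0,0), (1,0), (1,1), (1,2), (2,0), (3,0), (4,0)]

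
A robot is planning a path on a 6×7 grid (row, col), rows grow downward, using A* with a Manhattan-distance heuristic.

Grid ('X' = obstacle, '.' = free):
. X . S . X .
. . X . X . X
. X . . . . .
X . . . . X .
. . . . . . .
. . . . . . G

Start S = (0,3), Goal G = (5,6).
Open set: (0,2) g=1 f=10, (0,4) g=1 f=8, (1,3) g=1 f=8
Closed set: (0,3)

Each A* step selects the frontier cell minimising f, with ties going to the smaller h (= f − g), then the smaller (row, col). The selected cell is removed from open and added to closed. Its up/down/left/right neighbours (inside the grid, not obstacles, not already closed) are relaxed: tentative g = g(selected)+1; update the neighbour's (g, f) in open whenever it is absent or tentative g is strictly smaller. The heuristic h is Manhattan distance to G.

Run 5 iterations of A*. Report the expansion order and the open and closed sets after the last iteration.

order=[(0,4) → (1,3) → (2,3) → (2,4) → (2,5)]; open=[(0,2) g=1 f=10, (1,5) g=5 f=10, (2,2) g=3 f=10, (2,6) g=5 f=8, (3,3) g=3 f=8, (3,4) g=4 f=8]; closed=[(0,3), (0,4), (1,3), (2,3), (2,4), (2,5)]

step 1: expand (0,4) (f=8, h=7) → closed; open now [(0,2) g=1 f=10, (1,3) g=1 f=8]
step 2: expand (1,3) (f=8, h=7) → closed; open now [(0,2) g=1 f=10, (2,3) g=2 f=8]
step 3: expand (2,3) (f=8, h=6) → closed; open now [(0,2) g=1 f=10, (2,2) g=3 f=10, (2,4) g=3 f=8, (3,3) g=3 f=8]
step 4: expand (2,4) (f=8, h=5) → closed; open now [(0,2) g=1 f=10, (2,2) g=3 f=10, (2,5) g=4 f=8, (3,3) g=3 f=8, (3,4) g=4 f=8]
step 5: expand (2,5) (f=8, h=4) → closed; open now [(0,2) g=1 f=10, (1,5) g=5 f=10, (2,2) g=3 f=10, (2,6) g=5 f=8, (3,3) g=3 f=8, (3,4) g=4 f=8]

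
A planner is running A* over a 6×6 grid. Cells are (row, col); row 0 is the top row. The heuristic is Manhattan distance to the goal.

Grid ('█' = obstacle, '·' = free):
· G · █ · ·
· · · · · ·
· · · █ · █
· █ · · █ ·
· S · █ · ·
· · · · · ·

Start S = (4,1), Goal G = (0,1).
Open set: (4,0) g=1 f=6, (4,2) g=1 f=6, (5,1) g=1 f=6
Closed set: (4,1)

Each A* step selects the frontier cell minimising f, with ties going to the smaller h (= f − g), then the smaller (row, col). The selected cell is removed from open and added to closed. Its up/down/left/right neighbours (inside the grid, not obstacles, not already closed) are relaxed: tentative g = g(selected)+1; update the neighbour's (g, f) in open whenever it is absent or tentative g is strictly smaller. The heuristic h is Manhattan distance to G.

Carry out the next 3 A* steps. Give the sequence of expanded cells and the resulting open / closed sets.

step 1: expand (4,0) (f=6, h=5) → closed; open now [(3,0) g=2 f=6, (4,2) g=1 f=6, (5,0) g=2 f=8, (5,1) g=1 f=6]
step 2: expand (3,0) (f=6, h=4) → closed; open now [(2,0) g=3 f=6, (4,2) g=1 f=6, (5,0) g=2 f=8, (5,1) g=1 f=6]
step 3: expand (2,0) (f=6, h=3) → closed; open now [(1,0) g=4 f=6, (2,1) g=4 f=6, (4,2) g=1 f=6, (5,0) g=2 f=8, (5,1) g=1 f=6]

order=[(4,0) → (3,0) → (2,0)]; open=[(1,0) g=4 f=6, (2,1) g=4 f=6, (4,2) g=1 f=6, (5,0) g=2 f=8, (5,1) g=1 f=6]; closed=[(2,0), (3,0), (4,0), (4,1)]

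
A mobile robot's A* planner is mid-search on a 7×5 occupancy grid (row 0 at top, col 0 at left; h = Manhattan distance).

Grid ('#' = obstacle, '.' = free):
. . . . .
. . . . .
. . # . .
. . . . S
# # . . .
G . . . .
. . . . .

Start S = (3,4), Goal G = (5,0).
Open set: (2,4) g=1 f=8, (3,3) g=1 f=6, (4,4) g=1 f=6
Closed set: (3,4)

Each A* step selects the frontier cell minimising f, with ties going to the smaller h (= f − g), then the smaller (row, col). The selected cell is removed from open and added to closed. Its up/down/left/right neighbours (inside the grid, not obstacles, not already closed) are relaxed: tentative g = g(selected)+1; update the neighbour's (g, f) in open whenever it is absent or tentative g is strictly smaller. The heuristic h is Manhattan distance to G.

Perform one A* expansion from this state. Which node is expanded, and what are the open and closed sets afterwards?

expanded=(3,3); open=[(2,3) g=2 f=8, (2,4) g=1 f=8, (3,2) g=2 f=6, (4,3) g=2 f=6, (4,4) g=1 f=6]; closed=[(3,3), (3,4)]

step 1: expand (3,3) (f=6, h=5) → closed; open now [(2,3) g=2 f=8, (2,4) g=1 f=8, (3,2) g=2 f=6, (4,3) g=2 f=6, (4,4) g=1 f=6]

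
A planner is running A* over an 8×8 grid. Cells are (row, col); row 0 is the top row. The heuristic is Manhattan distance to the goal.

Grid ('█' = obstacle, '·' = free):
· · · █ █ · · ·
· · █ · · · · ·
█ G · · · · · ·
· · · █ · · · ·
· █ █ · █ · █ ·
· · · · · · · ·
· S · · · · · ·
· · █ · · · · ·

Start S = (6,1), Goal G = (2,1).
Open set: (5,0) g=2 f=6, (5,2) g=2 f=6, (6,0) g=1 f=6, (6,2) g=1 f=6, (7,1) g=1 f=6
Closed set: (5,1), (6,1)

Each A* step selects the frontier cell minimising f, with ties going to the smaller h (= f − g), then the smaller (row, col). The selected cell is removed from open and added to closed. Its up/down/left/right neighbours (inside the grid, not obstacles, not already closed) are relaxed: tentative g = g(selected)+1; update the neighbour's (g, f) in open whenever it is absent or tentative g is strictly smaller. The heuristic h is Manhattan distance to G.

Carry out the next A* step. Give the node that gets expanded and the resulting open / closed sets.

step 1: expand (5,0) (f=6, h=4) → closed; open now [(4,0) g=3 f=6, (5,2) g=2 f=6, (6,0) g=1 f=6, (6,2) g=1 f=6, (7,1) g=1 f=6]

expanded=(5,0); open=[(4,0) g=3 f=6, (5,2) g=2 f=6, (6,0) g=1 f=6, (6,2) g=1 f=6, (7,1) g=1 f=6]; closed=[(5,0), (5,1), (6,1)]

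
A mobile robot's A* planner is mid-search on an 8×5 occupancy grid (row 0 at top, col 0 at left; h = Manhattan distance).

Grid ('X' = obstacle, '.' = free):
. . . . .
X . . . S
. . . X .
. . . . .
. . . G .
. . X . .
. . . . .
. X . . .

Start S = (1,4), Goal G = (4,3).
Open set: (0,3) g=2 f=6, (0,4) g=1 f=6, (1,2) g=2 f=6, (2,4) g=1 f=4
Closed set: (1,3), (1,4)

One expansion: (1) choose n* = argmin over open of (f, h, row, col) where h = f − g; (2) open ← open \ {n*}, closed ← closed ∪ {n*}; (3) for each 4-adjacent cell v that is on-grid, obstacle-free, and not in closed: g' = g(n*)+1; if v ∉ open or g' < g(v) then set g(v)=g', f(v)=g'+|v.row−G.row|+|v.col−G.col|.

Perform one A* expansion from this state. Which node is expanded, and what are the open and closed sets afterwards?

expanded=(2,4); open=[(0,3) g=2 f=6, (0,4) g=1 f=6, (1,2) g=2 f=6, (3,4) g=2 f=4]; closed=[(1,3), (1,4), (2,4)]

step 1: expand (2,4) (f=4, h=3) → closed; open now [(0,3) g=2 f=6, (0,4) g=1 f=6, (1,2) g=2 f=6, (3,4) g=2 f=4]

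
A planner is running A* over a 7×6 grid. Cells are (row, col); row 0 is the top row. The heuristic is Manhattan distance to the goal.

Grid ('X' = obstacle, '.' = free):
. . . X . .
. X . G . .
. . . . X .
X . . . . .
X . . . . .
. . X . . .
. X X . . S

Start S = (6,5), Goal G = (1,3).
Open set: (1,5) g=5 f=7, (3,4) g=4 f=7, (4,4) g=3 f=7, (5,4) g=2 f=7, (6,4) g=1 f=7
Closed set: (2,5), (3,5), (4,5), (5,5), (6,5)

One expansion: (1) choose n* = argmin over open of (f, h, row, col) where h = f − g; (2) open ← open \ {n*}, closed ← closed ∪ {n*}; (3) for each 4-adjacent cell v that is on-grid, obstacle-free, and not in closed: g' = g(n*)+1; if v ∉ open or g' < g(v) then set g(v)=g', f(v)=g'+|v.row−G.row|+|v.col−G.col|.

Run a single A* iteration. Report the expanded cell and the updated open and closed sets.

expanded=(1,5); open=[(0,5) g=6 f=9, (1,4) g=6 f=7, (3,4) g=4 f=7, (4,4) g=3 f=7, (5,4) g=2 f=7, (6,4) g=1 f=7]; closed=[(1,5), (2,5), (3,5), (4,5), (5,5), (6,5)]

step 1: expand (1,5) (f=7, h=2) → closed; open now [(0,5) g=6 f=9, (1,4) g=6 f=7, (3,4) g=4 f=7, (4,4) g=3 f=7, (5,4) g=2 f=7, (6,4) g=1 f=7]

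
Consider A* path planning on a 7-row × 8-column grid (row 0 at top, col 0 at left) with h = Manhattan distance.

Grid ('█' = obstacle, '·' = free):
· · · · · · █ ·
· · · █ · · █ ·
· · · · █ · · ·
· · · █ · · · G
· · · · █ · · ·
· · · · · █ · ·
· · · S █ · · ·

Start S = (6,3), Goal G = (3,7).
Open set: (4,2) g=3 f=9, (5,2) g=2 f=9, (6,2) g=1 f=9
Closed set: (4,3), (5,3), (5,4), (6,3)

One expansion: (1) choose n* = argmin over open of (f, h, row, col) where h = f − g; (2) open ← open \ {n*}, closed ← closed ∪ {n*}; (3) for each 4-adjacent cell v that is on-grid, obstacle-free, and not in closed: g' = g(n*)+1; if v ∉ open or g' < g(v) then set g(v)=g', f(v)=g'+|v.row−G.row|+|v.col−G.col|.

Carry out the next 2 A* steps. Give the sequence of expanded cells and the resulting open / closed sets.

order=[(4,2) → (3,2)]; open=[(2,2) g=5 f=11, (3,1) g=5 f=11, (4,1) g=4 f=11, (5,2) g=2 f=9, (6,2) g=1 f=9]; closed=[(3,2), (4,2), (4,3), (5,3), (5,4), (6,3)]

step 1: expand (4,2) (f=9, h=6) → closed; open now [(3,2) g=4 f=9, (4,1) g=4 f=11, (5,2) g=2 f=9, (6,2) g=1 f=9]
step 2: expand (3,2) (f=9, h=5) → closed; open now [(2,2) g=5 f=11, (3,1) g=5 f=11, (4,1) g=4 f=11, (5,2) g=2 f=9, (6,2) g=1 f=9]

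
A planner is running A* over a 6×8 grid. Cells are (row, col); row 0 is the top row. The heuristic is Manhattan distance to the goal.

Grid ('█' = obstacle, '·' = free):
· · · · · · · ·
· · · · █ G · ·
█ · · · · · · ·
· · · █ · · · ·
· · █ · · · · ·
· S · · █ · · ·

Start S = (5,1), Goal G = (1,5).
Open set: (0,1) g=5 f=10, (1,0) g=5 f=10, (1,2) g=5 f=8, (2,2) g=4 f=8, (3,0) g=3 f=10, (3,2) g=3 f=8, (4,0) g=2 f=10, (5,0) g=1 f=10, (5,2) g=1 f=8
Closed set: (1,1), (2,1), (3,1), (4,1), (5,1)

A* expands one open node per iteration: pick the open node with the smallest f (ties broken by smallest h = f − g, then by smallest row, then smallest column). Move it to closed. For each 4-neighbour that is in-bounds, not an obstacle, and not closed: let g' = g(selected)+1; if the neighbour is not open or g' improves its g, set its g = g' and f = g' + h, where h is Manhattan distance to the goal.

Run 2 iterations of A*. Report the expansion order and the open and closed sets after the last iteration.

step 1: expand (1,2) (f=8, h=3) → closed; open now [(0,1) g=5 f=10, (0,2) g=6 f=10, (1,0) g=5 f=10, (1,3) g=6 f=8, (2,2) g=4 f=8, (3,0) g=3 f=10, (3,2) g=3 f=8, (4,0) g=2 f=10, (5,0) g=1 f=10, (5,2) g=1 f=8]
step 2: expand (1,3) (f=8, h=2) → closed; open now [(0,1) g=5 f=10, (0,2) g=6 f=10, (0,3) g=7 f=10, (1,0) g=5 f=10, (2,2) g=4 f=8, (2,3) g=7 f=10, (3,0) g=3 f=10, (3,2) g=3 f=8, (4,0) g=2 f=10, (5,0) g=1 f=10, (5,2) g=1 f=8]

order=[(1,2) → (1,3)]; open=[(0,1) g=5 f=10, (0,2) g=6 f=10, (0,3) g=7 f=10, (1,0) g=5 f=10, (2,2) g=4 f=8, (2,3) g=7 f=10, (3,0) g=3 f=10, (3,2) g=3 f=8, (4,0) g=2 f=10, (5,0) g=1 f=10, (5,2) g=1 f=8]; closed=[(1,1), (1,2), (1,3), (2,1), (3,1), (4,1), (5,1)]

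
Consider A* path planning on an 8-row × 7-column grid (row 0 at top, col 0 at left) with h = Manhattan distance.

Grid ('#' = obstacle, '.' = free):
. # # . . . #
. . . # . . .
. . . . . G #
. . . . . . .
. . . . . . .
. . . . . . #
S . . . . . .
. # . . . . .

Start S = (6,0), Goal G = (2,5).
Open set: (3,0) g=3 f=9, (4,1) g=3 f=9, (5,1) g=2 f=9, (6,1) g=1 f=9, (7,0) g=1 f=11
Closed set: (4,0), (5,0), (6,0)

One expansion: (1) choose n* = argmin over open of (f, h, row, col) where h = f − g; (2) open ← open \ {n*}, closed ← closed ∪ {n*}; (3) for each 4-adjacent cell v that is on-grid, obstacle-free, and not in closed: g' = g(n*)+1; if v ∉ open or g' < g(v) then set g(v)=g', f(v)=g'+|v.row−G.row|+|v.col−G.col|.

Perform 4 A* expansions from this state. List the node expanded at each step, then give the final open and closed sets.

step 1: expand (3,0) (f=9, h=6) → closed; open now [(2,0) g=4 f=9, (3,1) g=4 f=9, (4,1) g=3 f=9, (5,1) g=2 f=9, (6,1) g=1 f=9, (7,0) g=1 f=11]
step 2: expand (2,0) (f=9, h=5) → closed; open now [(1,0) g=5 f=11, (2,1) g=5 f=9, (3,1) g=4 f=9, (4,1) g=3 f=9, (5,1) g=2 f=9, (6,1) g=1 f=9, (7,0) g=1 f=11]
step 3: expand (2,1) (f=9, h=4) → closed; open now [(1,0) g=5 f=11, (1,1) g=6 f=11, (2,2) g=6 f=9, (3,1) g=4 f=9, (4,1) g=3 f=9, (5,1) g=2 f=9, (6,1) g=1 f=9, (7,0) g=1 f=11]
step 4: expand (2,2) (f=9, h=3) → closed; open now [(1,0) g=5 f=11, (1,1) g=6 f=11, (1,2) g=7 f=11, (2,3) g=7 f=9, (3,1) g=4 f=9, (3,2) g=7 f=11, (4,1) g=3 f=9, (5,1) g=2 f=9, (6,1) g=1 f=9, (7,0) g=1 f=11]

order=[(3,0) → (2,0) → (2,1) → (2,2)]; open=[(1,0) g=5 f=11, (1,1) g=6 f=11, (1,2) g=7 f=11, (2,3) g=7 f=9, (3,1) g=4 f=9, (3,2) g=7 f=11, (4,1) g=3 f=9, (5,1) g=2 f=9, (6,1) g=1 f=9, (7,0) g=1 f=11]; closed=[(2,0), (2,1), (2,2), (3,0), (4,0), (5,0), (6,0)]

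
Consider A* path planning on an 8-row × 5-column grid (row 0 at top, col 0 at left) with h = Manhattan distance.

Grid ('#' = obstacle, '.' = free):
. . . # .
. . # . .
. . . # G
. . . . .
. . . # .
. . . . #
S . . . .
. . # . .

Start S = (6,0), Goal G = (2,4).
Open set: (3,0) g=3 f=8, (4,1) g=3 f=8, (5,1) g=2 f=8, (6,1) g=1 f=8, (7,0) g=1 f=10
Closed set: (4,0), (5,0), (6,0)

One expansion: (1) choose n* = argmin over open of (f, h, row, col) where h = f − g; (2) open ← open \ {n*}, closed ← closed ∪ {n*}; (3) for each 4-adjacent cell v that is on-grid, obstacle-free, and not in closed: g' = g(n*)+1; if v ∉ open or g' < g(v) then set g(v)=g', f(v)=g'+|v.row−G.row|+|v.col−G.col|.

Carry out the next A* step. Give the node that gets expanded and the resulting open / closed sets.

expanded=(3,0); open=[(2,0) g=4 f=8, (3,1) g=4 f=8, (4,1) g=3 f=8, (5,1) g=2 f=8, (6,1) g=1 f=8, (7,0) g=1 f=10]; closed=[(3,0), (4,0), (5,0), (6,0)]

step 1: expand (3,0) (f=8, h=5) → closed; open now [(2,0) g=4 f=8, (3,1) g=4 f=8, (4,1) g=3 f=8, (5,1) g=2 f=8, (6,1) g=1 f=8, (7,0) g=1 f=10]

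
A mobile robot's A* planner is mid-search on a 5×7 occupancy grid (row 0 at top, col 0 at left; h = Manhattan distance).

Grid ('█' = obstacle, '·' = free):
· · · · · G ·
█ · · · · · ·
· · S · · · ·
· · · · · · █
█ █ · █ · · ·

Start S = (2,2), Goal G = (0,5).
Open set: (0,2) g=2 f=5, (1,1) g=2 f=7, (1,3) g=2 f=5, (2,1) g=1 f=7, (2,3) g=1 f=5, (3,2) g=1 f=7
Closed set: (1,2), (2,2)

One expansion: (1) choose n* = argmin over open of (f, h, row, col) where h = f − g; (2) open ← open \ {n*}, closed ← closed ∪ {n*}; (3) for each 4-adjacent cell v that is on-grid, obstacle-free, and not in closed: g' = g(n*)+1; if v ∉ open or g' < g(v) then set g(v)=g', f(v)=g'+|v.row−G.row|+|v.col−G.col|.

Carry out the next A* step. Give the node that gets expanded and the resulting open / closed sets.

step 1: expand (0,2) (f=5, h=3) → closed; open now [(0,1) g=3 f=7, (0,3) g=3 f=5, (1,1) g=2 f=7, (1,3) g=2 f=5, (2,1) g=1 f=7, (2,3) g=1 f=5, (3,2) g=1 f=7]

expanded=(0,2); open=[(0,1) g=3 f=7, (0,3) g=3 f=5, (1,1) g=2 f=7, (1,3) g=2 f=5, (2,1) g=1 f=7, (2,3) g=1 f=5, (3,2) g=1 f=7]; closed=[(0,2), (1,2), (2,2)]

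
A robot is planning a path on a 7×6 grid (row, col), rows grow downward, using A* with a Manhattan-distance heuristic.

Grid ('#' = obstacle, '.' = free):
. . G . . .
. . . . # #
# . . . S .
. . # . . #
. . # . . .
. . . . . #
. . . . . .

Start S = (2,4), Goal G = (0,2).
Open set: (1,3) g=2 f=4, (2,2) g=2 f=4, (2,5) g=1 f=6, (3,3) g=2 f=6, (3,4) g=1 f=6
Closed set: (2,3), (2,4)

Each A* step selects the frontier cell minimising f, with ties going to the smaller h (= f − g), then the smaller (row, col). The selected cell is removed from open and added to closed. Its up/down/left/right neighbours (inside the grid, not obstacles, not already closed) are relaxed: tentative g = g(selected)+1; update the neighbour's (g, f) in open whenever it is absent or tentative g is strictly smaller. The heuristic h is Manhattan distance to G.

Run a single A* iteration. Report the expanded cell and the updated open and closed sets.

step 1: expand (1,3) (f=4, h=2) → closed; open now [(0,3) g=3 f=4, (1,2) g=3 f=4, (2,2) g=2 f=4, (2,5) g=1 f=6, (3,3) g=2 f=6, (3,4) g=1 f=6]

expanded=(1,3); open=[(0,3) g=3 f=4, (1,2) g=3 f=4, (2,2) g=2 f=4, (2,5) g=1 f=6, (3,3) g=2 f=6, (3,4) g=1 f=6]; closed=[(1,3), (2,3), (2,4)]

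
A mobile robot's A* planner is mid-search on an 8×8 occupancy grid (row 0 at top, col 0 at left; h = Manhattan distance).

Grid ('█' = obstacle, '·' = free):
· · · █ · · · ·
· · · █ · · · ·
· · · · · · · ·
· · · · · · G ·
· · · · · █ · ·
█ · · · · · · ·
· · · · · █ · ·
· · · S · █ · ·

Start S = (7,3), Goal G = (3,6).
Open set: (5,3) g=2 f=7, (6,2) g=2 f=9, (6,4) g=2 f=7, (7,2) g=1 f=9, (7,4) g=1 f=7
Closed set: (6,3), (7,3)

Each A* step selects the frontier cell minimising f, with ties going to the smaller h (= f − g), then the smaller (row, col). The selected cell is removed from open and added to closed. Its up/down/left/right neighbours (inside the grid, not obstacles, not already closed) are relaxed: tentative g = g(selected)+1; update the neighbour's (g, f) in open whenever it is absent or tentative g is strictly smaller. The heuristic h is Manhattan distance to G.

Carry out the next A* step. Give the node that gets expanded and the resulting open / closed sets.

step 1: expand (5,3) (f=7, h=5) → closed; open now [(4,3) g=3 f=7, (5,2) g=3 f=9, (5,4) g=3 f=7, (6,2) g=2 f=9, (6,4) g=2 f=7, (7,2) g=1 f=9, (7,4) g=1 f=7]

expanded=(5,3); open=[(4,3) g=3 f=7, (5,2) g=3 f=9, (5,4) g=3 f=7, (6,2) g=2 f=9, (6,4) g=2 f=7, (7,2) g=1 f=9, (7,4) g=1 f=7]; closed=[(5,3), (6,3), (7,3)]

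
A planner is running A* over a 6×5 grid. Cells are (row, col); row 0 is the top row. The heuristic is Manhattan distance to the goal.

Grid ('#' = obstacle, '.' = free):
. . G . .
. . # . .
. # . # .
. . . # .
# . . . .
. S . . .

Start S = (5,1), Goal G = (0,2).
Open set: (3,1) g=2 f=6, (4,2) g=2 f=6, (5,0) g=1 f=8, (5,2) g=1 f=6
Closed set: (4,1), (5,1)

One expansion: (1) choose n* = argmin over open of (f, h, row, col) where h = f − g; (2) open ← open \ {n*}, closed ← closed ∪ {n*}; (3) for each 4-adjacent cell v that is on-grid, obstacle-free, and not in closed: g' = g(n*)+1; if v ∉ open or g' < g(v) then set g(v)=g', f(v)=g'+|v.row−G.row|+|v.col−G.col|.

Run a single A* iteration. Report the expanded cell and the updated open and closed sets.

step 1: expand (3,1) (f=6, h=4) → closed; open now [(3,0) g=3 f=8, (3,2) g=3 f=6, (4,2) g=2 f=6, (5,0) g=1 f=8, (5,2) g=1 f=6]

expanded=(3,1); open=[(3,0) g=3 f=8, (3,2) g=3 f=6, (4,2) g=2 f=6, (5,0) g=1 f=8, (5,2) g=1 f=6]; closed=[(3,1), (4,1), (5,1)]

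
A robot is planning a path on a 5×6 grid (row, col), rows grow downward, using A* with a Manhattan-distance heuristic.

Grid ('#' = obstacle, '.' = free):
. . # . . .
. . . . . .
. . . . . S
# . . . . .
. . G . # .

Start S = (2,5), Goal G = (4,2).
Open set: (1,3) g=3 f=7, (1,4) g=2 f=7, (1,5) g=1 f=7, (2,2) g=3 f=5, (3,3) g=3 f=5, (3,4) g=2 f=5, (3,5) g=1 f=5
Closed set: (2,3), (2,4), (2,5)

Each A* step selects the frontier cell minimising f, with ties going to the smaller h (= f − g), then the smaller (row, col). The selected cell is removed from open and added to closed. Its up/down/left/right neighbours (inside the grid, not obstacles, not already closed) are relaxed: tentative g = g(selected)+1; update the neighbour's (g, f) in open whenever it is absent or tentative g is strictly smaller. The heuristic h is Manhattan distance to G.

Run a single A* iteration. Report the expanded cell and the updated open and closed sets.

expanded=(2,2); open=[(1,2) g=4 f=7, (1,3) g=3 f=7, (1,4) g=2 f=7, (1,5) g=1 f=7, (2,1) g=4 f=7, (3,2) g=4 f=5, (3,3) g=3 f=5, (3,4) g=2 f=5, (3,5) g=1 f=5]; closed=[(2,2), (2,3), (2,4), (2,5)]

step 1: expand (2,2) (f=5, h=2) → closed; open now [(1,2) g=4 f=7, (1,3) g=3 f=7, (1,4) g=2 f=7, (1,5) g=1 f=7, (2,1) g=4 f=7, (3,2) g=4 f=5, (3,3) g=3 f=5, (3,4) g=2 f=5, (3,5) g=1 f=5]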